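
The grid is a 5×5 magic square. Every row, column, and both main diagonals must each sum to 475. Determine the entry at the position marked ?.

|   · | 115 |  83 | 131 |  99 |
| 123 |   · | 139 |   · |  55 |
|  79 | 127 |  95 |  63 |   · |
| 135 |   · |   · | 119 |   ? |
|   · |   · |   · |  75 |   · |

Row 1 must total 475; the given cells sum to 428, so (1,1) = 47.
Row 3 needs 475; the known cells sum to 364, so (3,5) = 111.
From column 1, 475 − (47 + 123 + 79 + 135) gives (5,1) = 91.
Column 4 needs 475; the known cells sum to 388, so (2,4) = 87.
From anti-diagonal, 475 − (99 + 87 + 95 + 91) gives (4,2) = 103.
Row 2: 123 + 139 + 87 + 55 + ? = 475, so (2,2) = 71.
From column 2, 475 − (115 + 71 + 127 + 103) gives (5,2) = 59.
From main diagonal, 475 − (47 + 71 + 95 + 119) gives (5,5) = 143.
Row 5 must total 475; the given cells sum to 368, so (5,3) = 107.
From column 3, 475 − (83 + 139 + 95 + 107) gives (4,3) = 51.
Using column 5: 99 + 55 + 111 + 143 + ? → (4,5) = 475 − 408 = 67.

67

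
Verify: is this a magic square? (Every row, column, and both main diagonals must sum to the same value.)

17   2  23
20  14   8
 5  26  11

Row 1: 17 + 2 + 23 = 42.
Row 2: 20 + 14 + 8 = 42.
Row 3: 5 + 26 + 11 = 42.
Column 1: 17 + 20 + 5 = 42.
Column 2: 2 + 14 + 26 = 42.
Column 3: 23 + 8 + 11 = 42.
Main diagonal: 17 + 14 + 11 = 42.
Anti-diagonal: 23 + 14 + 5 = 42.
All lines sum to 42.

Yes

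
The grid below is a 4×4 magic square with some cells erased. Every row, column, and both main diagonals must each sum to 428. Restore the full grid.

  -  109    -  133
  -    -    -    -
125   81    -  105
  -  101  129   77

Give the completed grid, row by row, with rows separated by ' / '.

Using row 3: 125 + 81 + 105 + ? → (3,3) = 428 − 311 = 117.
Using row 4: 101 + 129 + 77 + ? → (4,1) = 428 − 307 = 121.
From column 2, 428 − (109 + 81 + 101) gives (2,2) = 137.
Column 4: 133 + 105 + 77 + ? = 428, so (2,4) = 113.
Using main diagonal: 137 + 117 + 77 + ? → (1,1) = 428 − 331 = 97.
Anti-diagonal: 133 + 81 + 121 + ? = 428, so (2,3) = 93.
Row 1 must total 428; the given cells sum to 339, so (1,3) = 89.
Row 2 needs 428; the known cells sum to 343, so (2,1) = 85.

97 109 89 133 / 85 137 93 113 / 125 81 117 105 / 121 101 129 77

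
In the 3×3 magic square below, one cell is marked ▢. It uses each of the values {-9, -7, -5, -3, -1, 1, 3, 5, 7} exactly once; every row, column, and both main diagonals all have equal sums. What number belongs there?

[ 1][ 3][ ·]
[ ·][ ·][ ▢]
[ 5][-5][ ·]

The 9 entries sum to -9, so each line sums to -9/3 = -3.
Row 1 needs -3; the known cells sum to 4, so (1,3) = -7.
Using row 3: 5 + (-5) + ? → (3,3) = -3 − 0 = -3.
Column 1 needs -3; the known cells sum to 6, so (2,1) = -9.
Column 2 must total -3; the given cells sum to -2, so (2,2) = -1.
Column 3: -7 + (-3) + ? = -3, so (2,3) = 7.

7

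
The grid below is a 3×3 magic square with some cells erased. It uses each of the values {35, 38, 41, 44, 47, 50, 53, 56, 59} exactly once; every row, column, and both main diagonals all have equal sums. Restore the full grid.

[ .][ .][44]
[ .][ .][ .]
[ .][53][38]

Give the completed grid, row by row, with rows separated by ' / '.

56 41 44 / 35 47 59 / 50 53 38

The 9 entries sum to 423, so each line sums to 423/3 = 141.
Row 3 needs 141; the known cells sum to 91, so (3,1) = 50.
Column 3 needs 141; the known cells sum to 82, so (2,3) = 59.
The remaining cell in anti-diagonal is (2,2) = 141 − 94 = 47.
Row 2 needs 141; the known cells sum to 106, so (2,1) = 35.
Using column 1: 35 + 50 + ? → (1,1) = 141 − 85 = 56.
Column 2 needs 141; the known cells sum to 100, so (1,2) = 41.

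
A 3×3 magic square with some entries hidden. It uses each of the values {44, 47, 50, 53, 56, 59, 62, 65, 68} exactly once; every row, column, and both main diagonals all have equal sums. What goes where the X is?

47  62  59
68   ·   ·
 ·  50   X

65

The 9 entries sum to 504, so each line sums to 504/3 = 168.
Column 1 needs 168; the known cells sum to 115, so (3,1) = 53.
Column 2 needs 168; the known cells sum to 112, so (2,2) = 56.
Using main diagonal: 47 + 56 + ? → (3,3) = 168 − 103 = 65.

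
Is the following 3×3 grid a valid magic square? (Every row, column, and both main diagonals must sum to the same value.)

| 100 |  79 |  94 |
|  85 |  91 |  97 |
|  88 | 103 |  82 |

Yes

Row 1: 100 + 79 + 94 = 273.
Row 2: 85 + 91 + 97 = 273.
Row 3: 88 + 103 + 82 = 273.
Column 1: 100 + 85 + 88 = 273.
Column 2: 79 + 91 + 103 = 273.
Column 3: 94 + 97 + 82 = 273.
Main diagonal: 100 + 91 + 82 = 273.
Anti-diagonal: 94 + 91 + 88 = 273.
All lines sum to 273.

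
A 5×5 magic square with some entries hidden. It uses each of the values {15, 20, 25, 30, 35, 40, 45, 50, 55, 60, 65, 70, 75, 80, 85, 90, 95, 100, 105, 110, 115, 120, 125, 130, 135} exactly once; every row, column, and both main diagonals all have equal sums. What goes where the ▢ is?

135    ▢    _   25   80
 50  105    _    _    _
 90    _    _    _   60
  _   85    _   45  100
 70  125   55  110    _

40

The 25 entries sum to 1875, so each line sums to 1875/5 = 375.
Row 5 needs 375; the known cells sum to 360, so (5,5) = 15.
Column 1 must total 375; the given cells sum to 345, so (4,1) = 30.
The remaining cell in column 5 is (2,5) = 375 − 255 = 120.
Using main diagonal: 135 + 105 + 45 + 15 + ? → (3,3) = 375 − 300 = 75.
From anti-diagonal, 375 − (80 + 75 + 85 + 70) gives (2,4) = 65.
The remaining cell in row 2 is (2,3) = 375 − 340 = 35.
Row 4 needs 375; the known cells sum to 260, so (4,3) = 115.
Column 3 needs 375; the known cells sum to 280, so (1,3) = 95.
Using column 4: 25 + 65 + 45 + 110 + ? → (3,4) = 375 − 245 = 130.
Row 1 must total 375; the given cells sum to 335, so (1,2) = 40.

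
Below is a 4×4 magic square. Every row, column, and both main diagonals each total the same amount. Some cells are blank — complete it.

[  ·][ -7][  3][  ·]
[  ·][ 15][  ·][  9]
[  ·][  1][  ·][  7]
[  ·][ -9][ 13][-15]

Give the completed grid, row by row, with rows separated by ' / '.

5 -7 3 -1 / -13 15 -11 9 / -3 1 -5 7 / 11 -9 13 -15

Column 2 is already complete: -7 + 15 + 1 + -9 = 0, so that is the magic constant.
From row 4, 0 − (-9 + 13 + (-15)) gives (4,1) = 11.
Column 4 needs 0; the known cells sum to 1, so (1,4) = -1.
The remaining cell in anti-diagonal is (2,3) = 0 − 11 = -11.
The remaining cell in row 1 is (1,1) = 0 − (-5) = 5.
Using row 2: 15 + (-11) + 9 + ? → (2,1) = 0 − 13 = -13.
The remaining cell in column 1 is (3,1) = 0 − 3 = -3.
The remaining cell in column 3 is (3,3) = 0 − 5 = -5.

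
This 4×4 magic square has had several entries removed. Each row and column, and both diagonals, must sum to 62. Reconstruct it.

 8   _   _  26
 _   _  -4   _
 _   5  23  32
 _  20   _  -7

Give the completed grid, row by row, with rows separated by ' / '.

Row 3 needs 62; the known cells sum to 60, so (3,1) = 2.
Column 4: 26 + 32 + (-7) + ? = 62, so (2,4) = 11.
Main diagonal needs 62; the known cells sum to 24, so (2,2) = 38.
From anti-diagonal, 62 − (26 + (-4) + 5) gives (4,1) = 35.
Row 2 must total 62; the given cells sum to 45, so (2,1) = 17.
Row 4 must total 62; the given cells sum to 48, so (4,3) = 14.
Using column 2: 38 + 5 + 20 + ? → (1,2) = 62 − 63 = -1.
From column 3, 62 − (-4 + 23 + 14) gives (1,3) = 29.

8 -1 29 26 / 17 38 -4 11 / 2 5 23 32 / 35 20 14 -7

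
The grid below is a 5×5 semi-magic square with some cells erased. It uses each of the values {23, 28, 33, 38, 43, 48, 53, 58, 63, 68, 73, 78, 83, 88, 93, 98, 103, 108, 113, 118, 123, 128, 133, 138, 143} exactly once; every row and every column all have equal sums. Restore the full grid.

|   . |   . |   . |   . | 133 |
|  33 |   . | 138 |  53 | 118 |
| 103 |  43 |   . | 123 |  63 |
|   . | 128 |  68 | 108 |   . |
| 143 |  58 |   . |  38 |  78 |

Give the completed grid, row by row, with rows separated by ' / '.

The 25 entries sum to 2075, so each line sums to 2075/5 = 415.
The remaining cell in row 2 is (2,2) = 415 − 342 = 73.
Using row 3: 103 + 43 + 123 + 63 + ? → (3,3) = 415 − 332 = 83.
Row 5 needs 415; the known cells sum to 317, so (5,3) = 98.
Column 2 must total 415; the given cells sum to 302, so (1,2) = 113.
Column 3: 138 + 83 + 68 + 98 + ? = 415, so (1,3) = 28.
Column 4 must total 415; the given cells sum to 322, so (1,4) = 93.
The remaining cell in column 5 is (4,5) = 415 − 392 = 23.
Using row 1: 113 + 28 + 93 + 133 + ? → (1,1) = 415 − 367 = 48.
The remaining cell in row 4 is (4,1) = 415 − 327 = 88.

48 113 28 93 133 / 33 73 138 53 118 / 103 43 83 123 63 / 88 128 68 108 23 / 143 58 98 38 78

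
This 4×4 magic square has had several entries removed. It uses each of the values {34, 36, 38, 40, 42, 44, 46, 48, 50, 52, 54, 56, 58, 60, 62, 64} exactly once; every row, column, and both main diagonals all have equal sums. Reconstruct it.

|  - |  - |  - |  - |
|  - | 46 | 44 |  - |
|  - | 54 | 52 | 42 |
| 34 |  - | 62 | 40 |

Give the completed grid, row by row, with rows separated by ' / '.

The 16 entries sum to 784, so each line sums to 784/4 = 196.
The remaining cell in row 3 is (3,1) = 196 − 148 = 48.
Row 4 must total 196; the given cells sum to 136, so (4,2) = 60.
Column 2 must total 196; the given cells sum to 160, so (1,2) = 36.
Column 3 must total 196; the given cells sum to 158, so (1,3) = 38.
The remaining cell in main diagonal is (1,1) = 196 − 138 = 58.
Using anti-diagonal: 44 + 54 + 34 + ? → (1,4) = 196 − 132 = 64.
Using column 1: 58 + 48 + 34 + ? → (2,1) = 196 − 140 = 56.
From column 4, 196 − (64 + 42 + 40) gives (2,4) = 50.

58 36 38 64 / 56 46 44 50 / 48 54 52 42 / 34 60 62 40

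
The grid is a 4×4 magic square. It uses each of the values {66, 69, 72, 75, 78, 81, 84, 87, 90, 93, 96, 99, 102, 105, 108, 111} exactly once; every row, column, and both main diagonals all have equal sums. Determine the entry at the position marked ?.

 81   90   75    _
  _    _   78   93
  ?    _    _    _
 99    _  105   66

102

The 16 entries sum to 1416, so each line sums to 1416/4 = 354.
Row 1: 81 + 90 + 75 + ? = 354, so (1,4) = 108.
Row 4 must total 354; the given cells sum to 270, so (4,2) = 84.
The remaining cell in column 3 is (3,3) = 354 − 258 = 96.
Using column 4: 108 + 93 + 66 + ? → (3,4) = 354 − 267 = 87.
Main diagonal needs 354; the known cells sum to 243, so (2,2) = 111.
Anti-diagonal needs 354; the known cells sum to 285, so (3,2) = 69.
The remaining cell in row 2 is (2,1) = 354 − 282 = 72.
From row 3, 354 − (69 + 96 + 87) gives (3,1) = 102.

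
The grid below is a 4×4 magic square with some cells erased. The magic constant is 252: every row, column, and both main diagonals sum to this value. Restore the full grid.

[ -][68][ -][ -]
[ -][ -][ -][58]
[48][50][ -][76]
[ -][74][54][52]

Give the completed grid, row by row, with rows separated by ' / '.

The remaining cell in row 3 is (3,3) = 252 − 174 = 78.
Row 4 must total 252; the given cells sum to 180, so (4,1) = 72.
Column 2 needs 252; the known cells sum to 192, so (2,2) = 60.
Column 4: 58 + 76 + 52 + ? = 252, so (1,4) = 66.
Main diagonal: 60 + 78 + 52 + ? = 252, so (1,1) = 62.
Anti-diagonal must total 252; the given cells sum to 188, so (2,3) = 64.
Row 1 must total 252; the given cells sum to 196, so (1,3) = 56.
Row 2 needs 252; the known cells sum to 182, so (2,1) = 70.

62 68 56 66 / 70 60 64 58 / 48 50 78 76 / 72 74 54 52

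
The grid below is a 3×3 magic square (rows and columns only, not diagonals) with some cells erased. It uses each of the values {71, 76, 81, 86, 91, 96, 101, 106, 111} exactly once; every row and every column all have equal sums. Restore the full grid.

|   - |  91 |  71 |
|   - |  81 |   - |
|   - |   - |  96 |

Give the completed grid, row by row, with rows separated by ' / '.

111 91 71 / 86 81 106 / 76 101 96

The 9 entries sum to 819, so each line sums to 819/3 = 273.
Row 1 must total 273; the given cells sum to 162, so (1,1) = 111.
Using column 2: 91 + 81 + ? → (3,2) = 273 − 172 = 101.
Column 3 must total 273; the given cells sum to 167, so (2,3) = 106.
From row 2, 273 − (81 + 106) gives (2,1) = 86.
Row 3 needs 273; the known cells sum to 197, so (3,1) = 76.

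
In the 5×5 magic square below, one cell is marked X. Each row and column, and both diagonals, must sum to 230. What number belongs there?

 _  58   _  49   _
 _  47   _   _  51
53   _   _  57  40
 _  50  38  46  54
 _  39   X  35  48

The remaining cell in row 4 is (4,1) = 230 − 188 = 42.
Column 2 needs 230; the known cells sum to 194, so (3,2) = 36.
Using column 4: 49 + 57 + 46 + 35 + ? → (2,4) = 230 − 187 = 43.
Using column 5: 51 + 40 + 54 + 48 + ? → (1,5) = 230 − 193 = 37.
Row 3 needs 230; the known cells sum to 186, so (3,3) = 44.
From main diagonal, 230 − (47 + 44 + 46 + 48) gives (1,1) = 45.
Using anti-diagonal: 37 + 43 + 44 + 50 + ? → (5,1) = 230 − 174 = 56.
Row 1 must total 230; the given cells sum to 189, so (1,3) = 41.
Row 5 needs 230; the known cells sum to 178, so (5,3) = 52.

52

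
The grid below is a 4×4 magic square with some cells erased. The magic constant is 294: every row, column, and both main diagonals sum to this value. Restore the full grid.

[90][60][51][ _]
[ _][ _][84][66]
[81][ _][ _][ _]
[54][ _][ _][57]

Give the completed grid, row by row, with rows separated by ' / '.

Using row 1: 90 + 60 + 51 + ? → (1,4) = 294 − 201 = 93.
Column 1 needs 294; the known cells sum to 225, so (2,1) = 69.
The remaining cell in column 4 is (3,4) = 294 − 216 = 78.
Anti-diagonal needs 294; the known cells sum to 231, so (3,2) = 63.
The remaining cell in row 2 is (2,2) = 294 − 219 = 75.
Row 3 needs 294; the known cells sum to 222, so (3,3) = 72.
Column 2: 60 + 75 + 63 + ? = 294, so (4,2) = 96.
From column 3, 294 − (51 + 84 + 72) gives (4,3) = 87.

90 60 51 93 / 69 75 84 66 / 81 63 72 78 / 54 96 87 57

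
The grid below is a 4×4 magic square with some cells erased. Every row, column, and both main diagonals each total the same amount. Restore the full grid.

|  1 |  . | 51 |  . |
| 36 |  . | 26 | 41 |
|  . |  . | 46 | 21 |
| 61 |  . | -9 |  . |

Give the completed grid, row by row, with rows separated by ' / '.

1 66 51 -4 / 36 11 26 41 / 16 31 46 21 / 61 6 -9 56

Column 3 is already complete: 51 + 26 + 46 + -9 = 114, so that is the magic constant.
Row 2 must total 114; the given cells sum to 103, so (2,2) = 11.
From column 1, 114 − (1 + 36 + 61) gives (3,1) = 16.
Main diagonal needs 114; the known cells sum to 58, so (4,4) = 56.
Using row 3: 16 + 46 + 21 + ? → (3,2) = 114 − 83 = 31.
Row 4 must total 114; the given cells sum to 108, so (4,2) = 6.
Column 2 needs 114; the known cells sum to 48, so (1,2) = 66.
From column 4, 114 − (41 + 21 + 56) gives (1,4) = -4.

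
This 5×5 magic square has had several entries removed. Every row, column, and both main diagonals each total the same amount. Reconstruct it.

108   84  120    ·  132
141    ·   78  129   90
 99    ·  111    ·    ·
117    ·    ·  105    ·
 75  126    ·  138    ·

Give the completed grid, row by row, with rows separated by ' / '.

Column 1 is already complete: 108 + 141 + 99 + 117 + 75 = 540, so that is the magic constant.
The remaining cell in row 1 is (1,4) = 540 − 444 = 96.
Using row 2: 141 + 78 + 129 + 90 + ? → (2,2) = 540 − 438 = 102.
Column 4 must total 540; the given cells sum to 468, so (3,4) = 72.
From main diagonal, 540 − (108 + 102 + 111 + 105) gives (5,5) = 114.
Anti-diagonal: 132 + 129 + 111 + 75 + ? = 540, so (4,2) = 93.
Using row 5: 75 + 126 + 138 + 114 + ? → (5,3) = 540 − 453 = 87.
Column 2: 84 + 102 + 93 + 126 + ? = 540, so (3,2) = 135.
Column 3: 120 + 78 + 111 + 87 + ? = 540, so (4,3) = 144.
The remaining cell in row 3 is (3,5) = 540 − 417 = 123.
From row 4, 540 − (117 + 93 + 144 + 105) gives (4,5) = 81.

108 84 120 96 132 / 141 102 78 129 90 / 99 135 111 72 123 / 117 93 144 105 81 / 75 126 87 138 114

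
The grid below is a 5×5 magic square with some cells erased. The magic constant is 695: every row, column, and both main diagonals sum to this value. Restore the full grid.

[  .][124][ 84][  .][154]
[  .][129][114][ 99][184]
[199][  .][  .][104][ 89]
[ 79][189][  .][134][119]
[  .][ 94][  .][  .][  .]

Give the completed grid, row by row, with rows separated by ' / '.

From row 2, 695 − (129 + 114 + 99 + 184) gives (2,1) = 169.
Row 4 must total 695; the given cells sum to 521, so (4,3) = 174.
Using column 2: 124 + 129 + 189 + 94 + ? → (3,2) = 695 − 536 = 159.
Using column 5: 154 + 184 + 89 + 119 + ? → (5,5) = 695 − 546 = 149.
Using row 3: 199 + 159 + 104 + 89 + ? → (3,3) = 695 − 551 = 144.
From column 3, 695 − (84 + 114 + 144 + 174) gives (5,3) = 179.
The remaining cell in main diagonal is (1,1) = 695 − 556 = 139.
Using anti-diagonal: 154 + 99 + 144 + 189 + ? → (5,1) = 695 − 586 = 109.
The remaining cell in row 1 is (1,4) = 695 − 501 = 194.
Row 5 needs 695; the known cells sum to 531, so (5,4) = 164.

139 124 84 194 154 / 169 129 114 99 184 / 199 159 144 104 89 / 79 189 174 134 119 / 109 94 179 164 149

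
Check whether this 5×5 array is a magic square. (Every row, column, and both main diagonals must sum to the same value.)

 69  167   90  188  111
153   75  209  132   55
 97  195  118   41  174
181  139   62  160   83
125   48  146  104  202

No — column 1 sums to 625 but column 2 sums to 624.

Row 1: 69 + 167 + 90 + 188 + 111 = 625.
Row 2: 153 + 75 + 209 + 132 + 55 = 624.
Row 3: 97 + 195 + 118 + 41 + 174 = 625.
Row 4: 181 + 139 + 62 + 160 + 83 = 625.
Row 5: 125 + 48 + 146 + 104 + 202 = 625.
Column 1: 69 + 153 + 97 + 181 + 125 = 625.
Column 2: 167 + 75 + 195 + 139 + 48 = 624.
Column 3: 90 + 209 + 118 + 62 + 146 = 625.
Column 4: 188 + 132 + 41 + 160 + 104 = 625.
Column 5: 111 + 55 + 174 + 83 + 202 = 625.
Main diagonal: 69 + 75 + 118 + 160 + 202 = 624.
Anti-diagonal: 111 + 132 + 118 + 139 + 125 = 625.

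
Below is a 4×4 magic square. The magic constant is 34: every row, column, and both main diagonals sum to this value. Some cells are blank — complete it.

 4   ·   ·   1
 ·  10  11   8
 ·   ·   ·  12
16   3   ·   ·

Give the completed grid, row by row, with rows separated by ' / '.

4 15 14 1 / 5 10 11 8 / 9 6 7 12 / 16 3 2 13

Row 2 must total 34; the given cells sum to 29, so (2,1) = 5.
Column 1 must total 34; the given cells sum to 25, so (3,1) = 9.
Column 4: 1 + 8 + 12 + ? = 34, so (4,4) = 13.
Main diagonal: 4 + 10 + 13 + ? = 34, so (3,3) = 7.
Using anti-diagonal: 1 + 11 + 16 + ? → (3,2) = 34 − 28 = 6.
Row 4 needs 34; the known cells sum to 32, so (4,3) = 2.
Column 2: 10 + 6 + 3 + ? = 34, so (1,2) = 15.
Column 3 needs 34; the known cells sum to 20, so (1,3) = 14.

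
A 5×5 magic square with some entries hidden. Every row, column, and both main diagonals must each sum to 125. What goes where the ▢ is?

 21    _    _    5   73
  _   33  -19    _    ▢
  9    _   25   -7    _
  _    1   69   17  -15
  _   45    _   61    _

From row 4, 125 − (1 + 69 + 17 + (-15)) gives (4,1) = 53.
From column 4, 125 − (5 + (-7) + 17 + 61) gives (2,4) = 49.
Main diagonal must total 125; the given cells sum to 96, so (5,5) = 29.
The remaining cell in anti-diagonal is (5,1) = 125 − 148 = -23.
From row 5, 125 − (-23 + 45 + 61 + 29) gives (5,3) = 13.
The remaining cell in column 1 is (2,1) = 125 − 60 = 65.
Using column 3: -19 + 25 + 69 + 13 + ? → (1,3) = 125 − 88 = 37.
Row 1: 21 + 37 + 5 + 73 + ? = 125, so (1,2) = -11.
Row 2 must total 125; the given cells sum to 128, so (2,5) = -3.

-3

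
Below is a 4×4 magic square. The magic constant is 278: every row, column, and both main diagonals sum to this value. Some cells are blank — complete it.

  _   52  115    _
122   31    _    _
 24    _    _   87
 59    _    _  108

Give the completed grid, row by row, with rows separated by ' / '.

Column 1 must total 278; the given cells sum to 205, so (1,1) = 73.
Main diagonal needs 278; the known cells sum to 212, so (3,3) = 66.
Row 1: 73 + 52 + 115 + ? = 278, so (1,4) = 38.
The remaining cell in row 3 is (3,2) = 278 − 177 = 101.
From column 2, 278 − (52 + 31 + 101) gives (4,2) = 94.
Column 4 needs 278; the known cells sum to 233, so (2,4) = 45.
From anti-diagonal, 278 − (38 + 101 + 59) gives (2,3) = 80.
From row 4, 278 − (59 + 94 + 108) gives (4,3) = 17.

73 52 115 38 / 122 31 80 45 / 24 101 66 87 / 59 94 17 108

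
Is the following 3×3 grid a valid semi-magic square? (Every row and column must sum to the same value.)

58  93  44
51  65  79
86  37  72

Yes

Row 1: 58 + 93 + 44 = 195.
Row 2: 51 + 65 + 79 = 195.
Row 3: 86 + 37 + 72 = 195.
Column 1: 58 + 51 + 86 = 195.
Column 2: 93 + 65 + 37 = 195.
Column 3: 44 + 79 + 72 = 195.
All lines sum to 195.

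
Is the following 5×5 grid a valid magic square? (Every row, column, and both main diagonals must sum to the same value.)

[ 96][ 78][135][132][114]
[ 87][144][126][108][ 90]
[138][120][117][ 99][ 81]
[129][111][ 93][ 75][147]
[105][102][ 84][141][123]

Yes

Row 1: 96 + 78 + 135 + 132 + 114 = 555.
Row 2: 87 + 144 + 126 + 108 + 90 = 555.
Row 3: 138 + 120 + 117 + 99 + 81 = 555.
Row 4: 129 + 111 + 93 + 75 + 147 = 555.
Row 5: 105 + 102 + 84 + 141 + 123 = 555.
Column 1: 96 + 87 + 138 + 129 + 105 = 555.
Column 2: 78 + 144 + 120 + 111 + 102 = 555.
Column 3: 135 + 126 + 117 + 93 + 84 = 555.
Column 4: 132 + 108 + 99 + 75 + 141 = 555.
Column 5: 114 + 90 + 81 + 147 + 123 = 555.
Main diagonal: 96 + 144 + 117 + 75 + 123 = 555.
Anti-diagonal: 114 + 108 + 117 + 111 + 105 = 555.
All lines sum to 555.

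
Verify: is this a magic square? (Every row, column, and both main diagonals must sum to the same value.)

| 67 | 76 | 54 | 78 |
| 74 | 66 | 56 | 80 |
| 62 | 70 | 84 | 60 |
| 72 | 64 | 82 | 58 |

Row 1: 67 + 76 + 54 + 78 = 275.
Row 2: 74 + 66 + 56 + 80 = 276.
Row 3: 62 + 70 + 84 + 60 = 276.
Row 4: 72 + 64 + 82 + 58 = 276.
Column 1: 67 + 74 + 62 + 72 = 275.
Column 2: 76 + 66 + 70 + 64 = 276.
Column 3: 54 + 56 + 84 + 82 = 276.
Column 4: 78 + 80 + 60 + 58 = 276.
Main diagonal: 67 + 66 + 84 + 58 = 275.
Anti-diagonal: 78 + 56 + 70 + 72 = 276.

No — column 2 sums to 276 but main diagonal sums to 275.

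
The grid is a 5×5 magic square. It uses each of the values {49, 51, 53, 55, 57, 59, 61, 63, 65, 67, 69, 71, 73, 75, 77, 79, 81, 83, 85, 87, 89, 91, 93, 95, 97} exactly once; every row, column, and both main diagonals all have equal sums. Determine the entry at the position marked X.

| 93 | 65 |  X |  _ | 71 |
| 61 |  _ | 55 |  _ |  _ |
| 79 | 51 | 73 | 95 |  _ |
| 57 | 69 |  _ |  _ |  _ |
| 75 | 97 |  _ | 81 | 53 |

87

The 25 entries sum to 1825, so each line sums to 1825/5 = 365.
Row 3 needs 365; the known cells sum to 298, so (3,5) = 67.
Row 5 must total 365; the given cells sum to 306, so (5,3) = 59.
Column 2: 65 + 51 + 69 + 97 + ? = 365, so (2,2) = 83.
From main diagonal, 365 − (93 + 83 + 73 + 53) gives (4,4) = 63.
The remaining cell in anti-diagonal is (2,4) = 365 − 288 = 77.
Row 2: 61 + 83 + 55 + 77 + ? = 365, so (2,5) = 89.
The remaining cell in column 4 is (1,4) = 365 − 316 = 49.
Column 5 must total 365; the given cells sum to 280, so (4,5) = 85.
From row 1, 365 − (93 + 65 + 49 + 71) gives (1,3) = 87.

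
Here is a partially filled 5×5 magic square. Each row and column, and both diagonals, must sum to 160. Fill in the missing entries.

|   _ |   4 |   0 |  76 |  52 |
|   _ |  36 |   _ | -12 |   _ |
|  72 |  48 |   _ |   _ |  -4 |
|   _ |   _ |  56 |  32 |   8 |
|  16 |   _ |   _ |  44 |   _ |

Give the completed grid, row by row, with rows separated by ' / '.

Row 1 needs 160; the known cells sum to 132, so (1,1) = 28.
Using column 4: 76 + (-12) + 32 + 44 + ? → (3,4) = 160 − 140 = 20.
Row 3: 72 + 48 + 20 + (-4) + ? = 160, so (3,3) = 24.
From main diagonal, 160 − (28 + 36 + 24 + 32) gives (5,5) = 40.
The remaining cell in anti-diagonal is (4,2) = 160 − 80 = 80.
The remaining cell in row 4 is (4,1) = 160 − 176 = -16.
Using column 1: 28 + 72 + (-16) + 16 + ? → (2,1) = 160 − 100 = 60.
Column 2 needs 160; the known cells sum to 168, so (5,2) = -8.
Using column 5: 52 + (-4) + 8 + 40 + ? → (2,5) = 160 − 96 = 64.
Row 2 needs 160; the known cells sum to 148, so (2,3) = 12.
From row 5, 160 − (16 + (-8) + 44 + 40) gives (5,3) = 68.

28 4 0 76 52 / 60 36 12 -12 64 / 72 48 24 20 -4 / -16 80 56 32 8 / 16 -8 68 44 40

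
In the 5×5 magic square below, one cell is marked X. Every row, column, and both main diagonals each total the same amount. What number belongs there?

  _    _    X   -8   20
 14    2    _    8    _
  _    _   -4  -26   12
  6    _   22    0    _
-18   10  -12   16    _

4

Column 4 is complete and sums to -10; that is the magic constant.
Using row 5: -18 + 10 + (-12) + 16 + ? → (5,5) = -10 − (-4) = -6.
From main diagonal, -10 − (2 + (-4) + 0 + (-6)) gives (1,1) = -2.
Anti-diagonal: 20 + 8 + (-4) + (-18) + ? = -10, so (4,2) = -16.
Using row 4: 6 + (-16) + 22 + 0 + ? → (4,5) = -10 − 12 = -22.
From column 1, -10 − (-2 + 14 + 6 + (-18)) gives (3,1) = -10.
From column 5, -10 − (20 + 12 + (-22) + (-6)) gives (2,5) = -14.
Row 2: 14 + 2 + 8 + (-14) + ? = -10, so (2,3) = -20.
Using row 3: -10 + (-4) + (-26) + 12 + ? → (3,2) = -10 − (-28) = 18.
Column 2: 2 + 18 + (-16) + 10 + ? = -10, so (1,2) = -24.
The remaining cell in column 3 is (1,3) = -10 − (-14) = 4.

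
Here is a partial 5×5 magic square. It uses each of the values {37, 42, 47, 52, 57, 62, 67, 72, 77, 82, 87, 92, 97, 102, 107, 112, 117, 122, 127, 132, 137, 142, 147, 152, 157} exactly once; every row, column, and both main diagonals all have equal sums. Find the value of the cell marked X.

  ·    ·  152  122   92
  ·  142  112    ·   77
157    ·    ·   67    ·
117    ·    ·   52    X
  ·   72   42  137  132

The 25 entries sum to 2425, so each line sums to 2425/5 = 485.
The remaining cell in row 5 is (5,1) = 485 − 383 = 102.
Column 4: 122 + 67 + 52 + 137 + ? = 485, so (2,4) = 107.
The remaining cell in row 2 is (2,1) = 485 − 438 = 47.
Column 1 must total 485; the given cells sum to 423, so (1,1) = 62.
Using main diagonal: 62 + 142 + 52 + 132 + ? → (3,3) = 485 − 388 = 97.
From anti-diagonal, 485 − (92 + 107 + 97 + 102) gives (4,2) = 87.
Using row 1: 62 + 152 + 122 + 92 + ? → (1,2) = 485 − 428 = 57.
Using column 2: 57 + 142 + 87 + 72 + ? → (3,2) = 485 − 358 = 127.
From column 3, 485 − (152 + 112 + 97 + 42) gives (4,3) = 82.
Row 3 needs 485; the known cells sum to 448, so (3,5) = 37.
From row 4, 485 − (117 + 87 + 82 + 52) gives (4,5) = 147.

147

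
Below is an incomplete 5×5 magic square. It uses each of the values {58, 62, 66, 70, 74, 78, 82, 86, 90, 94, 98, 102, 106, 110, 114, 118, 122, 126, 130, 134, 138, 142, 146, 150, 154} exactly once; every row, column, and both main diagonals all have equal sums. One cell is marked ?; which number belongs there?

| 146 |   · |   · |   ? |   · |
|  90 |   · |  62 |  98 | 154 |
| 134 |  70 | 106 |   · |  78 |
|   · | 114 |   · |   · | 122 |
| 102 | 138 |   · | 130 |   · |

The 25 entries sum to 2650, so each line sums to 2650/5 = 530.
Row 2 must total 530; the given cells sum to 404, so (2,2) = 126.
The remaining cell in row 3 is (3,4) = 530 − 388 = 142.
Column 1: 146 + 90 + 134 + 102 + ? = 530, so (4,1) = 58.
Column 2: 126 + 70 + 114 + 138 + ? = 530, so (1,2) = 82.
Using anti-diagonal: 98 + 106 + 114 + 102 + ? → (1,5) = 530 − 420 = 110.
The remaining cell in column 5 is (5,5) = 530 − 464 = 66.
Using main diagonal: 146 + 126 + 106 + 66 + ? → (4,4) = 530 − 444 = 86.
Row 4 needs 530; the known cells sum to 380, so (4,3) = 150.
Row 5 must total 530; the given cells sum to 436, so (5,3) = 94.
Column 3 must total 530; the given cells sum to 412, so (1,3) = 118.
Column 4 must total 530; the given cells sum to 456, so (1,4) = 74.

74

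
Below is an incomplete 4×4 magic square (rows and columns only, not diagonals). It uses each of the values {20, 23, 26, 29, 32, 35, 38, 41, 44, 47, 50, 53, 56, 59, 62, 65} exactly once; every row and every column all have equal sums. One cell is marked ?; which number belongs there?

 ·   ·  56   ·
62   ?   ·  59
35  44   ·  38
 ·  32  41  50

The 16 entries sum to 680, so each line sums to 680/4 = 170.
Row 3 must total 170; the given cells sum to 117, so (3,3) = 53.
From row 4, 170 − (32 + 41 + 50) gives (4,1) = 47.
The remaining cell in column 1 is (1,1) = 170 − 144 = 26.
From column 3, 170 − (56 + 53 + 41) gives (2,3) = 20.
Using column 4: 59 + 38 + 50 + ? → (1,4) = 170 − 147 = 23.
From row 1, 170 − (26 + 56 + 23) gives (1,2) = 65.
From row 2, 170 − (62 + 20 + 59) gives (2,2) = 29.

29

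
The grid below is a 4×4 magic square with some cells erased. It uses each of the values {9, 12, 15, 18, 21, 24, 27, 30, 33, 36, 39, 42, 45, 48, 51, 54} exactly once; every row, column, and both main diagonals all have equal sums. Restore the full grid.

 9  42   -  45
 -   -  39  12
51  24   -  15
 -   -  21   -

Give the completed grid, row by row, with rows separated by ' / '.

The 16 entries sum to 504, so each line sums to 504/4 = 126.
Using row 1: 9 + 42 + 45 + ? → (1,3) = 126 − 96 = 30.
Using row 3: 51 + 24 + 15 + ? → (3,3) = 126 − 90 = 36.
Column 4 must total 126; the given cells sum to 72, so (4,4) = 54.
The remaining cell in main diagonal is (2,2) = 126 − 99 = 27.
Anti-diagonal needs 126; the known cells sum to 108, so (4,1) = 18.
Row 2 needs 126; the known cells sum to 78, so (2,1) = 48.
The remaining cell in row 4 is (4,2) = 126 − 93 = 33.

9 42 30 45 / 48 27 39 12 / 51 24 36 15 / 18 33 21 54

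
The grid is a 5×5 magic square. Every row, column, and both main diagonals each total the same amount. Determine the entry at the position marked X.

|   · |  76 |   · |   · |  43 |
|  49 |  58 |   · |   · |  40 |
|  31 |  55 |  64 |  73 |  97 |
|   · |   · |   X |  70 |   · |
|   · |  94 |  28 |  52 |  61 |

46

Row 3 is complete and sums to 320; that is the magic constant.
Row 5: 94 + 28 + 52 + 61 + ? = 320, so (5,1) = 85.
Column 2 must total 320; the given cells sum to 283, so (4,2) = 37.
From column 5, 320 − (43 + 40 + 97 + 61) gives (4,5) = 79.
Main diagonal must total 320; the given cells sum to 253, so (1,1) = 67.
From anti-diagonal, 320 − (43 + 64 + 37 + 85) gives (2,4) = 91.
Row 2: 49 + 58 + 91 + 40 + ? = 320, so (2,3) = 82.
Using column 1: 67 + 49 + 31 + 85 + ? → (4,1) = 320 − 232 = 88.
Using column 4: 91 + 73 + 70 + 52 + ? → (1,4) = 320 − 286 = 34.
Using row 1: 67 + 76 + 34 + 43 + ? → (1,3) = 320 − 220 = 100.
Row 4: 88 + 37 + 70 + 79 + ? = 320, so (4,3) = 46.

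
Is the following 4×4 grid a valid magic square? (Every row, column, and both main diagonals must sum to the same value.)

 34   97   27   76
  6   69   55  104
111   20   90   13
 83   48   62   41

Yes

Row 1: 34 + 97 + 27 + 76 = 234.
Row 2: 6 + 69 + 55 + 104 = 234.
Row 3: 111 + 20 + 90 + 13 = 234.
Row 4: 83 + 48 + 62 + 41 = 234.
Column 1: 34 + 6 + 111 + 83 = 234.
Column 2: 97 + 69 + 20 + 48 = 234.
Column 3: 27 + 55 + 90 + 62 = 234.
Column 4: 76 + 104 + 13 + 41 = 234.
Main diagonal: 34 + 69 + 90 + 41 = 234.
Anti-diagonal: 76 + 55 + 20 + 83 = 234.
All lines sum to 234.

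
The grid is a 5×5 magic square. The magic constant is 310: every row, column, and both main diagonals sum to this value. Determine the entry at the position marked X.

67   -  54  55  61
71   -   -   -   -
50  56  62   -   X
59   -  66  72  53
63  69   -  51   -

Row 1 needs 310; the known cells sum to 237, so (1,2) = 73.
The remaining cell in row 4 is (4,2) = 310 − 250 = 60.
Using column 2: 73 + 56 + 60 + 69 + ? → (2,2) = 310 − 258 = 52.
Main diagonal: 67 + 52 + 62 + 72 + ? = 310, so (5,5) = 57.
The remaining cell in anti-diagonal is (2,4) = 310 − 246 = 64.
Row 5 must total 310; the given cells sum to 240, so (5,3) = 70.
From column 3, 310 − (54 + 62 + 66 + 70) gives (2,3) = 58.
Column 4 must total 310; the given cells sum to 242, so (3,4) = 68.
Using row 2: 71 + 52 + 58 + 64 + ? → (2,5) = 310 − 245 = 65.
Row 3: 50 + 56 + 62 + 68 + ? = 310, so (3,5) = 74.

74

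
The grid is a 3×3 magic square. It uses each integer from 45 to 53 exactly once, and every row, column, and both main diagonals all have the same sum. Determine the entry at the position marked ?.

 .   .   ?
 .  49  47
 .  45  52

The entries are 45 through 53, which sum to 441, so each line sums to 441/3 = 147.
Using row 2: 49 + 47 + ? → (2,1) = 147 − 96 = 51.
The remaining cell in row 3 is (3,1) = 147 − 97 = 50.
The remaining cell in column 1 is (1,1) = 147 − 101 = 46.
Column 2 must total 147; the given cells sum to 94, so (1,2) = 53.
Column 3 needs 147; the known cells sum to 99, so (1,3) = 48.

48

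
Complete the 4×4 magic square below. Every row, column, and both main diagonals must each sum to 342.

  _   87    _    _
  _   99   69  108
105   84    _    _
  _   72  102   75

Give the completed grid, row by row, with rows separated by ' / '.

Row 2 needs 342; the known cells sum to 276, so (2,1) = 66.
From row 4, 342 − (72 + 102 + 75) gives (4,1) = 93.
Using column 1: 66 + 105 + 93 + ? → (1,1) = 342 − 264 = 78.
Main diagonal: 78 + 99 + 75 + ? = 342, so (3,3) = 90.
Anti-diagonal must total 342; the given cells sum to 246, so (1,4) = 96.
Row 1 must total 342; the given cells sum to 261, so (1,3) = 81.
Row 3: 105 + 84 + 90 + ? = 342, so (3,4) = 63.

78 87 81 96 / 66 99 69 108 / 105 84 90 63 / 93 72 102 75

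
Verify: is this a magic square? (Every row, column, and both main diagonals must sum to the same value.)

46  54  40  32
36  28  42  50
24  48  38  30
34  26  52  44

Row 1: 46 + 54 + 40 + 32 = 172.
Row 2: 36 + 28 + 42 + 50 = 156.
Row 3: 24 + 48 + 38 + 30 = 140.
Row 4: 34 + 26 + 52 + 44 = 156.
Column 1: 46 + 36 + 24 + 34 = 140.
Column 2: 54 + 28 + 48 + 26 = 156.
Column 3: 40 + 42 + 38 + 52 = 172.
Column 4: 32 + 50 + 30 + 44 = 156.
Main diagonal: 46 + 28 + 38 + 44 = 156.
Anti-diagonal: 32 + 42 + 48 + 34 = 156.

No — row 1 sums to 172 but row 4 sums to 156.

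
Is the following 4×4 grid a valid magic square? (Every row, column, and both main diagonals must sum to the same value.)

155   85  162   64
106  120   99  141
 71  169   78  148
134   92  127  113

Row 1: 155 + 85 + 162 + 64 = 466.
Row 2: 106 + 120 + 99 + 141 = 466.
Row 3: 71 + 169 + 78 + 148 = 466.
Row 4: 134 + 92 + 127 + 113 = 466.
Column 1: 155 + 106 + 71 + 134 = 466.
Column 2: 85 + 120 + 169 + 92 = 466.
Column 3: 162 + 99 + 78 + 127 = 466.
Column 4: 64 + 141 + 148 + 113 = 466.
Main diagonal: 155 + 120 + 78 + 113 = 466.
Anti-diagonal: 64 + 99 + 169 + 134 = 466.
All lines sum to 466.

Yes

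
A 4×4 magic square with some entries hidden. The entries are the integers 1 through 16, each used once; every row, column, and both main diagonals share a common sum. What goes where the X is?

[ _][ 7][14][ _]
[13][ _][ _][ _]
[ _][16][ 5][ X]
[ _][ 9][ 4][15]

The entries are 1 through 16, which sum to 136, so each line sums to 136/4 = 34.
Row 4 must total 34; the given cells sum to 28, so (4,1) = 6.
The remaining cell in column 2 is (2,2) = 34 − 32 = 2.
Column 3: 14 + 5 + 4 + ? = 34, so (2,3) = 11.
Main diagonal: 2 + 5 + 15 + ? = 34, so (1,1) = 12.
Anti-diagonal: 11 + 16 + 6 + ? = 34, so (1,4) = 1.
The remaining cell in row 2 is (2,4) = 34 − 26 = 8.
Column 1 needs 34; the known cells sum to 31, so (3,1) = 3.
From column 4, 34 − (1 + 8 + 15) gives (3,4) = 10.

10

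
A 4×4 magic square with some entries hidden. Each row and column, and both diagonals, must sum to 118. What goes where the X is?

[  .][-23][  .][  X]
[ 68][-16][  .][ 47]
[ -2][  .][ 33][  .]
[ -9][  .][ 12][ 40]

26

Row 2 must total 118; the given cells sum to 99, so (2,3) = 19.
Using row 4: -9 + 12 + 40 + ? → (4,2) = 118 − 43 = 75.
Column 1 must total 118; the given cells sum to 57, so (1,1) = 61.
Column 2 needs 118; the known cells sum to 36, so (3,2) = 82.
Column 3 needs 118; the known cells sum to 64, so (1,3) = 54.
Using anti-diagonal: 19 + 82 + (-9) + ? → (1,4) = 118 − 92 = 26.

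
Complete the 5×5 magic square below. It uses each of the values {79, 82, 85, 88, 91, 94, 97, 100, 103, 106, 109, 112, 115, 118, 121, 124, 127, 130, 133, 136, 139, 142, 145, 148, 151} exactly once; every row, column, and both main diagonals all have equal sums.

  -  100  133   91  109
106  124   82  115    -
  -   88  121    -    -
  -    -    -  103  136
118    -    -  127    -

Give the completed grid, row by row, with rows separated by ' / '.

The 25 entries sum to 2875, so each line sums to 2875/5 = 575.
Row 1 needs 575; the known cells sum to 433, so (1,1) = 142.
Row 2 must total 575; the given cells sum to 427, so (2,5) = 148.
Column 4 needs 575; the known cells sum to 436, so (3,4) = 139.
Main diagonal needs 575; the known cells sum to 490, so (5,5) = 85.
Anti-diagonal needs 575; the known cells sum to 463, so (4,2) = 112.
Column 2: 100 + 124 + 88 + 112 + ? = 575, so (5,2) = 151.
Column 5 must total 575; the given cells sum to 478, so (3,5) = 97.
Row 3 must total 575; the given cells sum to 445, so (3,1) = 130.
Row 5 must total 575; the given cells sum to 481, so (5,3) = 94.
Column 1: 142 + 106 + 130 + 118 + ? = 575, so (4,1) = 79.
From column 3, 575 − (133 + 82 + 121 + 94) gives (4,3) = 145.

142 100 133 91 109 / 106 124 82 115 148 / 130 88 121 139 97 / 79 112 145 103 136 / 118 151 94 127 85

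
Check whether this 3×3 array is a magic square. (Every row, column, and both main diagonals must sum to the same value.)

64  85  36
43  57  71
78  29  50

Row 1: 64 + 85 + 36 = 185.
Row 2: 43 + 57 + 71 = 171.
Row 3: 78 + 29 + 50 = 157.
Column 1: 64 + 43 + 78 = 185.
Column 2: 85 + 57 + 29 = 171.
Column 3: 36 + 71 + 50 = 157.
Main diagonal: 64 + 57 + 50 = 171.
Anti-diagonal: 36 + 57 + 78 = 171.

No — column 3 sums to 157 but row 2 sums to 171.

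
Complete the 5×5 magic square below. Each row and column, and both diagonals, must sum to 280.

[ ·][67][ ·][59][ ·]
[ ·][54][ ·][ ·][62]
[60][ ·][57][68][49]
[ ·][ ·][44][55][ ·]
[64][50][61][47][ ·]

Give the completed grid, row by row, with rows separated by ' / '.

From row 3, 280 − (60 + 57 + 68 + 49) gives (3,2) = 46.
Using row 5: 64 + 50 + 61 + 47 + ? → (5,5) = 280 − 222 = 58.
The remaining cell in column 2 is (4,2) = 280 − 217 = 63.
Column 4: 59 + 68 + 55 + 47 + ? = 280, so (2,4) = 51.
Main diagonal must total 280; the given cells sum to 224, so (1,1) = 56.
From anti-diagonal, 280 − (51 + 57 + 63 + 64) gives (1,5) = 45.
The remaining cell in row 1 is (1,3) = 280 − 227 = 53.
Column 3 must total 280; the given cells sum to 215, so (2,3) = 65.
The remaining cell in column 5 is (4,5) = 280 − 214 = 66.
Row 2: 54 + 65 + 51 + 62 + ? = 280, so (2,1) = 48.
Using row 4: 63 + 44 + 55 + 66 + ? → (4,1) = 280 − 228 = 52.

56 67 53 59 45 / 48 54 65 51 62 / 60 46 57 68 49 / 52 63 44 55 66 / 64 50 61 47 58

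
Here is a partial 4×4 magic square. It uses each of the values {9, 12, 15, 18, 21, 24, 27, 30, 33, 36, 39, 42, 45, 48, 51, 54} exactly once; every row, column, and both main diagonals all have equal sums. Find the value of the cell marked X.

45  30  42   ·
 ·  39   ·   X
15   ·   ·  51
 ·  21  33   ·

48

The 16 entries sum to 504, so each line sums to 504/4 = 126.
Row 1 must total 126; the given cells sum to 117, so (1,4) = 9.
From column 2, 126 − (30 + 39 + 21) gives (3,2) = 36.
From row 3, 126 − (15 + 36 + 51) gives (3,3) = 24.
Column 3 needs 126; the known cells sum to 99, so (2,3) = 27.
Main diagonal needs 126; the known cells sum to 108, so (4,4) = 18.
Using anti-diagonal: 9 + 27 + 36 + ? → (4,1) = 126 − 72 = 54.
Column 1: 45 + 15 + 54 + ? = 126, so (2,1) = 12.
The remaining cell in column 4 is (2,4) = 126 − 78 = 48.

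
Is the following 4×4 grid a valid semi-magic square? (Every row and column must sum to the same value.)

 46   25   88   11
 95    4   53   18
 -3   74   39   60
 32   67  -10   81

Row 1: 46 + 25 + 88 + 11 = 170.
Row 2: 95 + 4 + 53 + 18 = 170.
Row 3: -3 + 74 + 39 + 60 = 170.
Row 4: 32 + 67 + (-10) + 81 = 170.
Column 1: 46 + 95 + (-3) + 32 = 170.
Column 2: 25 + 4 + 74 + 67 = 170.
Column 3: 88 + 53 + 39 + (-10) = 170.
Column 4: 11 + 18 + 60 + 81 = 170.
All lines sum to 170.

Yes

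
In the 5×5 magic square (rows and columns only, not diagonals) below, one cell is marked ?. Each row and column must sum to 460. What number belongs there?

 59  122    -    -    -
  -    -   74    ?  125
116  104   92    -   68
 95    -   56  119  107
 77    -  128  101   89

Row 3: 116 + 104 + 92 + 68 + ? = 460, so (3,4) = 80.
The remaining cell in row 4 is (4,2) = 460 − 377 = 83.
Row 5: 77 + 128 + 101 + 89 + ? = 460, so (5,2) = 65.
The remaining cell in column 1 is (2,1) = 460 − 347 = 113.
Column 2 must total 460; the given cells sum to 374, so (2,2) = 86.
Column 3 must total 460; the given cells sum to 350, so (1,3) = 110.
Column 5: 125 + 68 + 107 + 89 + ? = 460, so (1,5) = 71.
Row 1 must total 460; the given cells sum to 362, so (1,4) = 98.
Row 2: 113 + 86 + 74 + 125 + ? = 460, so (2,4) = 62.

62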